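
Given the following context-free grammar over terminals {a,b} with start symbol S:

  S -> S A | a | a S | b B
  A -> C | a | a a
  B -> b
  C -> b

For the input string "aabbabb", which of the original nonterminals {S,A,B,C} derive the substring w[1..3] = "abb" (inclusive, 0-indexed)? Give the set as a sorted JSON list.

Convert to CNF:
  S -> S A | T0 S | T1 B | a
  A -> T0 T0 | a | b
  B -> b
  C -> b
  T0 -> a
  T1 -> b

Fill CYK table bottom-up (cells [i..j] with 1 ≤ i ≤ j ≤ 3 only):
  cell(1,1) a: {A,S,T0}  orig:{A,S}
  cell(2,2) b: {A,B,C,T1}  orig:{A,B,C}
  cell(3,3) b: {A,B,C,T1}  orig:{A,B,C}
  cell(1,2) ab: {S}
  cell(2,3) bb: {S}
  cell(1,3) abb: {S}

Original NTs in T[1,3] deriving "abb": ["S"]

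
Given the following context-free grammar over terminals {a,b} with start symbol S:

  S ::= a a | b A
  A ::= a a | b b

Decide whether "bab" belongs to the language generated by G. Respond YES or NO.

CNF form of G:
  S -> T0 T0 | T1 A
  A -> T0 T0 | T1 T1
  T0 -> a
  T1 -> b

CYK table (by increasing span):
  T[0,0] 'b' = {T1}  orig:{}
  T[1,1] 'a' = {T0}  orig:{}
  T[2,2] 'b' = {T1}  orig:{}
  T[0,1] 'ba' = ∅
  T[1,2] 'ab' = ∅
  T[0,2] 'bab' = ∅

S ∉ T[0,2] ⇒ NO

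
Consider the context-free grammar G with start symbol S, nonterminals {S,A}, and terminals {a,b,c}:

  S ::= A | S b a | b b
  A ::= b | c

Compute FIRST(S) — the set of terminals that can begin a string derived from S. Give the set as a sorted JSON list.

Compute FIRST by fixpoint:
[1]
  A via A→b: +{b}
  A via A→c: +{c}
  S via S→A: +{b,c}
  FIRST(S)={b,c}  FIRST(A)={b,c}
[2] (stable)
  FIRST(S)={b,c}  FIRST(A)={b,c}

FIRST(S) = ["b", "c"]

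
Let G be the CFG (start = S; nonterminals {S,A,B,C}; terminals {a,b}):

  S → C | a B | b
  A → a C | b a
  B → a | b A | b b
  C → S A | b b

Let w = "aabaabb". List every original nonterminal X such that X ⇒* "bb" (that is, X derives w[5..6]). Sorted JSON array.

Convert to CNF:
  S -> S A | T0 B | T1 T1 | b
  A -> T0 C | T1 T0
  B -> T1 A | T1 T1 | a
  C -> S A | T1 T1
  T0 -> a
  T1 -> b

Fill CYK table bottom-up, restricted to cells inside w[5..6]:
  cell(5,5) b: {S,T1}  orig:{S}
  cell(6,6) b: {S,T1}  orig:{S}
  cell(5,6) bb: {B,C,S}

Original NTs in T[5,6] deriving "bb": ["B", "C", "S"]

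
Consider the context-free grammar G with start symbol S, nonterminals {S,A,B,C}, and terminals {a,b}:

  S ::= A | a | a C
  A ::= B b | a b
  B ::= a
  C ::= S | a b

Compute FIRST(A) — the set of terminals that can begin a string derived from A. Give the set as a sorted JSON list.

FIRST iteration:
iter 1:
  A via A→a b: +{a}
  B via B→a: +{a}
  C via C→a b: +{a}
  S via S→A: +{a}
  FIRST(S)={a}  FIRST(A)={a}  FIRST(B)={a}  FIRST(C)={a}
iter 2: — fixpoint
  FIRST(S)={a}  FIRST(A)={a}  FIRST(B)={a}  FIRST(C)={a}

FIRST(A) = ["a"]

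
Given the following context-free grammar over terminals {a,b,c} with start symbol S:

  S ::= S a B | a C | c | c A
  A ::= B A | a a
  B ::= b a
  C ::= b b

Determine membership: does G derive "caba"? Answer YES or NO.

Convert to CNF:
  S -> S X3 | T0 C | T2 A | c
  A -> B A | T0 T0
  B -> T1 T0
  C -> T1 T1
  T0 -> a
  T1 -> b
  T2 -> c
  X3 -> T0 B

Fill CYK table bottom-up:
  cell(0,0) c: {S,T2}  orig:{S}
  cell(1,1) a: {T0}  orig:{}
  cell(2,2) b: {T1}  orig:{}
  cell(3,3) a: {T0}  orig:{}
  cell(0,1) ca: ∅
  cell(1,2) ab: ∅
  cell(2,3) ba: {B}
  cell(0,2) cab: ∅
  cell(1,3) aba: {X3}  orig:{}
  cell(0,3) caba: {S}

S ∈ T[0,3] ⇒ YES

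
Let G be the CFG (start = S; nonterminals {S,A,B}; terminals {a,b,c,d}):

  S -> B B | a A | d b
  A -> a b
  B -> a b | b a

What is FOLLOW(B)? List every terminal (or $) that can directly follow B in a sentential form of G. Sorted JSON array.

Compute FIRST by fixpoint:
iter 1:
  A via A→a b: +{a}
  B via B→a b: +{a}
  B via B→b a: +{b}
  S via S→B B: +{a,b}
  S via S→d b: +{d}
  FIRST(S)={a,b,d}  FIRST(A)={a}  FIRST(B)={a,b}
iter 2: (stable)
  FIRST(S)={a,b,d}  FIRST(A)={a}  FIRST(B)={a,b}

Compute FOLLOW by fixpoint:
seed FOLLOW(S) with $
[1]
  S→B B: FOLLOW(B) ⊇ FIRST(B) = {a,b}; new: +{a,b}
  S→B B: FOLLOW(B) ⊇ FOLLOW(S) ⊇ {$}; new: +{$}
  S→a A: FOLLOW(A) ⊇ FOLLOW(S) ⊇ {$}; new: +{$}
  FOLLOW[S]={$}  FOLLOW[A]={$}  FOLLOW[B]={$,a,b}
[2] (no change)
  FOLLOW[S]={$}  FOLLOW[A]={$}  FOLLOW[B]={$,a,b}

FOLLOW(B) = ["$", "a", "b"]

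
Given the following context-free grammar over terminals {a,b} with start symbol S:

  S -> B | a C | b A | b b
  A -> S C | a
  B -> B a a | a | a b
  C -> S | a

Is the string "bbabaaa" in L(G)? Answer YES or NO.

CNF form of G:
  S -> B X4 | T0 C | T0 T1 | T1 A | T1 T1 | a
  A -> S C | a
  B -> B X2 | T0 T1 | a
  C -> B X3 | T0 C | T0 T1 | T1 A | T1 T1 | a
  T0 -> a
  T1 -> b
  X2 -> T0 T0
  X3 -> T0 T0
  X4 -> T0 T0

Fill CYK table bottom-up:
  cell(0,0) b: {T1}  orig:{}
  cell(1,1) b: {T1}  orig:{}
  cell(2,2) a: {A,B,C,S,T0}  orig:{A,B,C,S}
  cell(3,3) b: {T1}  orig:{}
  cell(4,4) a: {A,B,C,S,T0}  orig:{A,B,C,S}
  cell(5,5) a: {A,B,C,S,T0}  orig:{A,B,C,S}
  cell(6,6) a: {A,B,C,S,T0}  orig:{A,B,C,S}
  cell(0,1) bb: {C,S}
  cell(1,2) ba: {C,S}
  cell(2,3) ab: {B,C,S}
  cell(3,4) ba: {C,S}
  cell(4,5) aa: {A,C,S,X2,X3,X4}  orig:{A,C,S}
  cell(5,6) aa: {A,C,S,X2,X3,X4}  orig:{A,C,S}
  cell(0,2) bba: {A}
  cell(1,3) bab: ∅
  cell(2,4) aba: {A,C,S}
  cell(3,5) baa: {A,C,S}
  cell(4,6) aaa: {A,B,C,S}
  cell(0,3) bbab: {A}
  cell(1,4) baba: {A,C,S}
  cell(2,5) abaa: {A,B,C,S}
  cell(3,6) baaa: {A,C,S}
  cell(0,4) bbaba: {A,C,S}
  cell(1,5) babaa: {A,C,S}
  cell(2,6) abaaa: {A,C,S}
  cell(0,5) bbabaa: {A,C,S}
  cell(1,6) babaaa: {A,C,S}
  cell(0,6) bbabaaa: {A,C,S}

S ∈ T[0,6] ⇒ YES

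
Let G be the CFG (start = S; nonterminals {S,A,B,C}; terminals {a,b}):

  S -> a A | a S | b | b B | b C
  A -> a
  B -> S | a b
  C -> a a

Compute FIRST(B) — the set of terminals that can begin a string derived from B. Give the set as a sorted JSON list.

FIRST sets, iterate to fixpoint:
round 1:
  A via A→a: +{a}
  B via B→a b: +{a}
  C via C→a a: +{a}
  S via S→a A: +{a}
  S via S→b: +{b}
  S: {a,b}  A: {a}  B: {a}  C: {a}
round 2:
  B via B→S: +{b}
  S: {a,b}  A: {a}  B: {a,b}  C: {a}
round 3: — fixpoint
  S: {a,b}  A: {a}  B: {a,b}  C: {a}

FIRST(B) = ["a", "b"]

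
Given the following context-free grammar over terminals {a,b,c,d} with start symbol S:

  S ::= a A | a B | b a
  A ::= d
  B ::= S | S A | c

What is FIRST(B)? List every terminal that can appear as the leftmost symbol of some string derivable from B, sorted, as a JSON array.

FIRST iteration:
iter 1:
  A via A→d: +{d}
  B via B→c: +{c}
  S via S→a A: +{a}
  S via S→b a: +{b}
  FIRST[S]={a,b}  FIRST[A]={d}  FIRST[B]={c}
iter 2:
  B via B→S: +{a,b}
  FIRST[S]={a,b}  FIRST[A]={d}  FIRST[B]={a,b,c}
iter 3: done
  FIRST[S]={a,b}  FIRST[A]={d}  FIRST[B]={a,b,c}

FIRST(B) = ["a", "b", "c"]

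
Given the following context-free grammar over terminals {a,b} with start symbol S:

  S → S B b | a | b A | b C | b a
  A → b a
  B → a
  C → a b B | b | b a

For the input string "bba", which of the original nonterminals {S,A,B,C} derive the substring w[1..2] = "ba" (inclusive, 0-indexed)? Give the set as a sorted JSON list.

CNF form of G:
  S -> S X3 | T0 A | T0 C | T0 T1 | a
  A -> T0 T1
  B -> a
  C -> T0 T1 | T1 X2 | b
  T0 -> b
  T1 -> a
  X2 -> T0 B
  X3 -> B T0

Fill CYK table bottom-up (cells [i..j] with 1 ≤ i ≤ j ≤ 2 only):
  cell(1,1) b: {C,T0}  orig:{C}
  cell(2,2) a: {B,S,T1}  orig:{B,S}
  cell(1,2) ba: {A,C,S,X2}  orig:{A,C,S}

Original NTs in T[1,2] deriving "ba": ["A", "C", "S"]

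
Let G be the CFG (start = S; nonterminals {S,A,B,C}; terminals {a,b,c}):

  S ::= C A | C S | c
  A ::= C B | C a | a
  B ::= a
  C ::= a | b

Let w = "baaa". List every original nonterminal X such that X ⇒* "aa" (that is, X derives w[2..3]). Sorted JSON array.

CNF form of G:
  S -> C A | C S | c
  A -> C B | C T0 | a
  B -> a
  C -> a | b
  T0 -> a

CYK fill, restricted to cells inside w[2..3]:
  [2..2]={A,B,C,T0}  "a"  orig:{A,B,C}
  [3..3]={A,B,C,T0}  "a"  orig:{A,B,C}
  [2..3]={A,S}  "aa"

Original NTs in T[2,3] deriving "aa": ["A", "S"]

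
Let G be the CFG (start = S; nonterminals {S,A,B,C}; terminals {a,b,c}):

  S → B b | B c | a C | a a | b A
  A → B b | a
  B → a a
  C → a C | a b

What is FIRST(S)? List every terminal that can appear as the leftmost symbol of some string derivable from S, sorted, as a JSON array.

FIRST iteration:
round 1:
  A via A→a: +{a}
  B via B→a a: +{a}
  C via C→a C: +{a}
  S via S→B b: +{a}
  S via S→b A: +{b}
  FIRST(S)={a,b}  FIRST(A)={a}  FIRST(B)={a}  FIRST(C)={a}
round 2: — fixpoint
  FIRST(S)={a,b}  FIRST(A)={a}  FIRST(B)={a}  FIRST(C)={a}

FIRST(S) = ["a", "b"]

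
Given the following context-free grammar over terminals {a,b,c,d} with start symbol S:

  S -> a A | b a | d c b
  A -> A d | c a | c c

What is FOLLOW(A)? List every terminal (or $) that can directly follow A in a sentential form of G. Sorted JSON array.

FIRST sets, iterate to fixpoint:
[1]
  A via A→c a: +{c}
  S via S→a A: +{a}
  S via S→b a: +{b}
  S via S→d c b: +{d}
  FIRST(S)={a,b,d}  FIRST(A)={c}
[2] (stable)
  FIRST(S)={a,b,d}  FIRST(A)={c}

Compute FOLLOW by fixpoint:
seed FOLLOW(S) with $
iter 1:
  A→A d: FOLLOW(A) ⊇ FIRST(d) = {d}; new: +{d}
  S→a A: FOLLOW(A) ⊇ FOLLOW(S) ⊇ {$}; new: +{$}
  FOLLOW(S)={$}  FOLLOW(A)={$,d}
iter 2: — fixpoint
  FOLLOW(S)={$}  FOLLOW(A)={$,d}

FOLLOW(A) = ["$", "d"]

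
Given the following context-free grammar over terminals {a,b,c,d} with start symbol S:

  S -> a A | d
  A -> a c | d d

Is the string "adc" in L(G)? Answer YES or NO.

CNF form of G:
  S -> T0 A | d
  A -> T0 T1 | T2 T2
  T0 -> a
  T1 -> c
  T2 -> d

CYK table (by increasing span):
  [0..0]={T0}  "a"  orig:{}
  [1..1]={S,T2}  "d"  orig:{S}
  [2..2]={T1}  "c"  orig:{}
  [0..1]=∅  "ad"
  [1..2]=∅  "dc"
  [0..2]=∅  "adc"

S ∉ T[0,2] ⇒ NO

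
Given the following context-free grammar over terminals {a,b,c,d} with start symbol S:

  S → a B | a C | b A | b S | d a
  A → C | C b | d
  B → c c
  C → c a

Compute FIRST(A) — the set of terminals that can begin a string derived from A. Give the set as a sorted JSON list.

Compute FIRST by fixpoint:
[1]
  A via A→d: +{d}
  B via B→c c: +{c}
  C via C→c a: +{c}
  S via S→a B: +{a}
  S via S→b A: +{b}
  S via S→d a: +{d}
  FIRST(S)={a,b,d}  FIRST(A)={d}  FIRST(B)={c}  FIRST(C)={c}
[2]
  A via A→C: +{c}
  FIRST(S)={a,b,d}  FIRST(A)={c,d}  FIRST(B)={c}  FIRST(C)={c}
[3] (no change)
  FIRST(S)={a,b,d}  FIRST(A)={c,d}  FIRST(B)={c}  FIRST(C)={c}

FIRST(A) = ["c", "d"]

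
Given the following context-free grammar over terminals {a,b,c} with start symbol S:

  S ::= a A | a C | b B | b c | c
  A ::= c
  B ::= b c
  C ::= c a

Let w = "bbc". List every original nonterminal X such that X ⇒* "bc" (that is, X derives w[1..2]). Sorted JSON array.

CNF form of G:
  S -> T0 B | T0 T1 | T2 A | T2 C | c
  A -> c
  B -> T0 T1
  C -> T1 T2
  T0 -> b
  T1 -> c
  T2 -> a

CYK fill — only the sub-triangle for w[1..2]:
  cell(1,1) b: {T0}  orig:{}
  cell(2,2) c: {A,S,T1}  orig:{A,S}
  cell(1,2) bc: {B,S}

Original NTs in T[1,2] deriving "bc": ["B", "S"]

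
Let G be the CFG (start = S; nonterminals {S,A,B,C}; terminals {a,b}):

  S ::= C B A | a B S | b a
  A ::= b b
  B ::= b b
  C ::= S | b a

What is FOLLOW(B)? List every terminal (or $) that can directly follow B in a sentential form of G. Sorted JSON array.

FIRST sets, iterate to fixpoint:
[1]
  A via A→b b: +{b}
  B via B→b b: +{b}
  C via C→b a: +{b}
  S via S→C B A: +{b}
  S via S→a B S: +{a}
  S: {a,b}  A: {b}  B: {b}  C: {b}
[2]
  C via C→S: +{a}
  S: {a,b}  A: {b}  B: {b}  C: {a,b}
[3] (stable)
  S: {a,b}  A: {b}  B: {b}  C: {a,b}

FOLLOW sets:
seed FOLLOW(S) with $
pass 1:
  S→C B A: FOLLOW(C) ⊇ FIRST(B) = {b}; new: +{b}
  S→C B A: FOLLOW(B) ⊇ FIRST(A) = {b}; new: +{b}
  S→C B A: FOLLOW(A) ⊇ FOLLOW(S) ⊇ {$}; new: +{$}
  S→a B S: FOLLOW(B) ⊇ FIRST(S) = {a,b}; new: +{a}
  FOLLOW(S)={$}  FOLLOW(A)={$}  FOLLOW(B)={a,b}  FOLLOW(C)={b}
pass 2:
  C→S: FOLLOW(S) ⊇ FOLLOW(C) ⊇ {b}; new: +{b}
  S→C B A: FOLLOW(A) ⊇ FOLLOW(S) ⊇ {$,b}; new: +{b}
  FOLLOW(S)={$,b}  FOLLOW(A)={$,b}  FOLLOW(B)={a,b}  FOLLOW(C)={b}
pass 3: done
  FOLLOW(S)={$,b}  FOLLOW(A)={$,b}  FOLLOW(B)={a,b}  FOLLOW(C)={b}

FOLLOW(B) = ["a", "b"]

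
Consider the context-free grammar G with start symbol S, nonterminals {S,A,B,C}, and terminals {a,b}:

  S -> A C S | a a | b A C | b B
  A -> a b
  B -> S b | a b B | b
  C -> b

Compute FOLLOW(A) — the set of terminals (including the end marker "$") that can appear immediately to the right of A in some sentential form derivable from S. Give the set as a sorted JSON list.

FIRST sets, iterate to fixpoint:
round 1:
  A via A→a b: +{a}
  B via B→a b B: +{a}
  B via B→b: +{b}
  C via C→b: +{b}
  S via S→A C S: +{a}
  S via S→b A C: +{b}
  FIRST(S)={a,b}  FIRST(A)={a}  FIRST(B)={a,b}  FIRST(C)={b}
round 2: (no change)
  FIRST(S)={a,b}  FIRST(A)={a}  FIRST(B)={a,b}  FIRST(C)={b}

FOLLOW sets:
seed FOLLOW(S) with $
[1]
  B→S b: FOLLOW(S) ⊇ FIRST(b) = {b}; new: +{b}
  S→A C S: FOLLOW(A) ⊇ FIRST(C) = {b}; new: +{b}
  S→A C S: FOLLOW(C) ⊇ FIRST(S) = {a,b}; new: +{a,b}
  S→b A C: FOLLOW(C) ⊇ FOLLOW(S) ⊇ {$,b}; new: +{$}
  S→b B: FOLLOW(B) ⊇ FOLLOW(S) ⊇ {$,b}; new: +{$,b}
  S: {$,b}  A: {b}  B: {$,b}  C: {$,a,b}
[2] (no change)
  S: {$,b}  A: {b}  B: {$,b}  C: {$,a,b}

FOLLOW(A) = ["b"]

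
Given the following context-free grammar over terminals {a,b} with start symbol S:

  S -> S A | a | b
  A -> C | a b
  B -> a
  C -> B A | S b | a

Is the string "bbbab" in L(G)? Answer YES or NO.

CNF form of G:
  S -> S A | a | b
  A -> B A | S T0 | T1 T0 | a
  B -> a
  C -> B A | S T0 | a
  T0 -> b
  T1 -> a

CYK table (by increasing span):
  T[0,0] 'b' = {S,T0}  orig:{S}
  T[1,1] 'b' = {S,T0}  orig:{S}
  T[2,2] 'b' = {S,T0}  orig:{S}
  T[3,3] 'a' = {A,B,C,S,T1}  orig:{A,B,C,S}
  T[4,4] 'b' = {S,T0}  orig:{S}
  T[0,1] 'bb' = {A,C}
  T[1,2] 'bb' = {A,C}
  T[2,3] 'ba' = {S}
  T[3,4] 'ab' = {A,C}
  T[0,2] 'bbb' = {S}
  T[1,3] 'bba' = ∅
  T[2,4] 'bab' = {A,C,S}
  T[0,3] 'bbba' = {S}
  T[1,4] 'bbab' = {S}
  T[0,4] 'bbbab' = {A,C,S}

S ∈ T[0,4] ⇒ YES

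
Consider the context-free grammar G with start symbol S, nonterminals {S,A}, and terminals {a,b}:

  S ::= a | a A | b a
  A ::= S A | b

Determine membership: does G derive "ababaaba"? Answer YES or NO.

Convert to CNF:
  S -> T0 A | T1 T0 | a
  A -> S A | b
  T0 -> a
  T1 -> b

Fill CYK table bottom-up:
  cell(0,0) a: {S,T0}  orig:{S}
  cell(1,1) b: {A,T1}  orig:{A}
  cell(2,2) a: {S,T0}  orig:{S}
  cell(3,3) b: {A,T1}  orig:{A}
  cell(4,4) a: {S,T0}  orig:{S}
  cell(5,5) a: {S,T0}  orig:{S}
  cell(6,6) b: {A,T1}  orig:{A}
  cell(7,7) a: {S,T0}  orig:{S}
  cell(0,1) ab: {A,S}
  cell(1,2) ba: {S}
  cell(2,3) ab: {A,S}
  cell(3,4) ba: {S}
  cell(4,5) aa: ∅
  cell(5,6) ab: {A,S}
  cell(6,7) ba: {S}
  cell(0,2) aba: ∅
  cell(1,3) bab: {A}
  cell(2,4) aba: ∅
  cell(3,5) baa: ∅
  cell(4,6) aab: {A,S}
  cell(5,7) aba: ∅
  cell(0,3) abab: {A,S}
  cell(1,4) baba: ∅
  cell(2,5) abaa: ∅
  cell(3,6) baab: {A}
  cell(4,7) aaba: ∅
  cell(0,4) ababa: ∅
  cell(1,5) babaa: ∅
  cell(2,6) abaab: {A,S}
  cell(3,7) baaba: ∅
  cell(0,5) ababaa: ∅
  cell(1,6) babaab: {A}
  cell(2,7) abaaba: ∅
  cell(0,6) ababaab: {A,S}
  cell(1,7) babaaba: ∅
  cell(0,7) ababaaba: ∅

S ∉ T[0,7] ⇒ NO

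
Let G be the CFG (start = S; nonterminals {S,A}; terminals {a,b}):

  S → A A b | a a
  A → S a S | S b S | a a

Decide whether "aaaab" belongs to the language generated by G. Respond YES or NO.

CNF form of G:
  S -> A X4 | T0 T0
  A -> S X2 | S X3 | T0 T0
  T0 -> a
  T1 -> b
  X2 -> T0 S
  X3 -> T1 S
  X4 -> A T1

CYK table (by increasing span):
  [0..0]={T0}  "a"  orig:{}
  [1..1]={T0}  "a"  orig:{}
  [2..2]={T0}  "a"  orig:{}
  [3..3]={T0}  "a"  orig:{}
  [4..4]={T1}  "b"  orig:{}
  [0..1]={A,S}  "aa"
  [1..2]={A,S}  "aa"
  [2..3]={A,S}  "aa"
  [3..4]=∅  "ab"
  [0..2]={X2}  "aaa"  orig:{}
  [1..3]={X2}  "aaa"  orig:{}
  [2..4]={X4}  "aab"  orig:{}
  [0..3]=∅  "aaaa"
  [1..4]=∅  "aaab"
  [0..4]={S}  "aaaab"

S ∈ T[0,4] ⇒ YES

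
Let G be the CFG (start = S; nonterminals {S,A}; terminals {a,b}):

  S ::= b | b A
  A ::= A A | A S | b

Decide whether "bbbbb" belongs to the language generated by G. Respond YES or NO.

Convert to CNF:
  S -> T0 A | b
  A -> A A | A S | b
  T0 -> b

CYK table (by increasing span):
  T[0,0] 'b' = {A,S,T0}  orig:{A,S}
  T[1,1] 'b' = {A,S,T0}  orig:{A,S}
  T[2,2] 'b' = {A,S,T0}  orig:{A,S}
  T[3,3] 'b' = {A,S,T0}  orig:{A,S}
  T[4,4] 'b' = {A,S,T0}  orig:{A,S}
  T[0,1] 'bb' = {A,S}
  T[1,2] 'bb' = {A,S}
  T[2,3] 'bb' = {A,S}
  T[3,4] 'bb' = {A,S}
  T[0,2] 'bbb' = {A,S}
  T[1,3] 'bbb' = {A,S}
  T[2,4] 'bbb' = {A,S}
  T[0,3] 'bbbb' = {A,S}
  T[1,4] 'bbbb' = {A,S}
  T[0,4] 'bbbbb' = {A,S}

S ∈ T[0,4] ⇒ YES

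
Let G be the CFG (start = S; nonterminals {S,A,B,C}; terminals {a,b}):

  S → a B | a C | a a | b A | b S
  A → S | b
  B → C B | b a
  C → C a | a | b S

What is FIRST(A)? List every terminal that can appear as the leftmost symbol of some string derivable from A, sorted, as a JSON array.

Compute FIRST by fixpoint:
[1]
  A via A→b: +{b}
  B via B→b a: +{b}
  C via C→a: +{a}
  C via C→b S: +{b}
  S via S→a B: +{a}
  S via S→b A: +{b}
  FIRST(S)={a,b}  FIRST(A)={b}  FIRST(B)={b}  FIRST(C)={a,b}
[2]
  A via A→S: +{a}
  B via B→C B: +{a}
  FIRST(S)={a,b}  FIRST(A)={a,b}  FIRST(B)={a,b}  FIRST(C)={a,b}
[3] (no change)
  FIRST(S)={a,b}  FIRST(A)={a,b}  FIRST(B)={a,b}  FIRST(C)={a,b}

FIRST(A) = ["a", "b"]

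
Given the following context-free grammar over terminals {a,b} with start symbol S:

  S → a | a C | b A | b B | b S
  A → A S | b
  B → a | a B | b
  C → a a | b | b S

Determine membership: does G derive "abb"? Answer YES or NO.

CNF form of G:
  S -> T0 C | T1 A | T1 B | T1 S | a
  A -> A S | b
  B -> T0 B | a | b
  C -> T0 T0 | T1 S | b
  T0 -> a
  T1 -> b

CYK fill:
  T[0,0] 'a' = {B,S,T0}  orig:{B,S}
  T[1,1] 'b' = {A,B,C,T1}  orig:{A,B,C}
  T[2,2] 'b' = {A,B,C,T1}  orig:{A,B,C}
  T[0,1] 'ab' = {B,S}
  T[1,2] 'bb' = {S}
  T[0,2] 'abb' = ∅

S ∉ T[0,2] ⇒ NO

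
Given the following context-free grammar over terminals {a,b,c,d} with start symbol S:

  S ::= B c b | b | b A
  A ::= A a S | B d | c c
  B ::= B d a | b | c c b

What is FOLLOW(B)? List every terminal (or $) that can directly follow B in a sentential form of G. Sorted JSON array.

FIRST sets, iterate to fixpoint:
pass 1:
  A via A→c c: +{c}
  B via B→b: +{b}
  B via B→c c b: +{c}
  S via S→B c b: +{b,c}
  FIRST(S)={b,c}  FIRST(A)={c}  FIRST(B)={b,c}
pass 2:
  A via A→B d: +{b}
  FIRST(S)={b,c}  FIRST(A)={b,c}  FIRST(B)={b,c}
pass 3: — fixpoint
  FIRST(S)={b,c}  FIRST(A)={b,c}  FIRST(B)={b,c}

FOLLOW iteration:
seed FOLLOW(S) with $
[1]
  A→A a S: FOLLOW(A) ⊇ FIRST(a) = {a}; new: +{a}
  A→A a S: FOLLOW(S) ⊇ FOLLOW(A) ⊇ {a}; new: +{a}
  A→B d: FOLLOW(B) ⊇ FIRST(d) = {d}; new: +{d}
  S→B c b: FOLLOW(B) ⊇ FIRST(c) = {c}; new: +{c}
  S→b A: FOLLOW(A) ⊇ FOLLOW(S) ⊇ {$,a}; new: +{$}
  FOLLOW(S)={$,a}  FOLLOW(A)={$,a}  FOLLOW(B)={c,d}
[2] (stable)
  FOLLOW(S)={$,a}  FOLLOW(A)={$,a}  FOLLOW(B)={c,d}

FOLLOW(B) = ["c", "d"]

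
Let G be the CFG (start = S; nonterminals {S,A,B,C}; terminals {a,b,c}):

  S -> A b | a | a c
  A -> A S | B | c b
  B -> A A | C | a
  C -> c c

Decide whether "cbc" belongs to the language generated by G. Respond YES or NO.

CNF form of G:
  S -> A T1 | T2 T0 | a
  A -> A A | A S | T0 T0 | T0 T1 | a
  B -> A A | T0 T0 | a
  C -> T0 T0
  T0 -> c
  T1 -> b
  T2 -> a

CYK table (by increasing span):
  T[0,0] 'c' = {T0}  orig:{}
  T[1,1] 'b' = {T1}  orig:{}
  T[2,2] 'c' = {T0}  orig:{}
  T[0,1] 'cb' = {A}
  T[1,2] 'bc' = ∅
  T[0,2] 'cbc' = ∅

S ∉ T[0,2] ⇒ NO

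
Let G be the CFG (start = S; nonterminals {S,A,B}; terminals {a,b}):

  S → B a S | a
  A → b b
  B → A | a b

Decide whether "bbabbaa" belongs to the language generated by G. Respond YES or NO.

Convert to CNF:
  S -> B X2 | a
  A -> T0 T0
  B -> T0 T0 | T1 T0
  T0 -> b
  T1 -> a
  X2 -> T1 S

Fill CYK table bottom-up:
  cell(0,0) b: {T0}  orig:{}
  cell(1,1) b: {T0}  orig:{}
  cell(2,2) a: {S,T1}  orig:{S}
  cell(3,3) b: {T0}  orig:{}
  cell(4,4) b: {T0}  orig:{}
  cell(5,5) a: {S,T1}  orig:{S}
  cell(6,6) a: {S,T1}  orig:{S}
  cell(0,1) bb: {A,B}
  cell(1,2) ba: ∅
  cell(2,3) ab: {B}
  cell(3,4) bb: {A,B}
  cell(4,5) ba: ∅
  cell(5,6) aa: {X2}  orig:{}
  cell(0,2) bba: ∅
  cell(1,3) bab: ∅
  cell(2,4) abb: ∅
  cell(3,5) bba: ∅
  cell(4,6) baa: ∅
  cell(0,3) bbab: ∅
  cell(1,4) babb: ∅
  cell(2,5) abba: ∅
  cell(3,6) bbaa: {S}
  cell(0,4) bbabb: ∅
  cell(1,5) babba: ∅
  cell(2,6) abbaa: {X2}  orig:{}
  cell(0,5) bbabba: ∅
  cell(1,6) babbaa: ∅
  cell(0,6) bbabbaa: {S}

S ∈ T[0,6] ⇒ YES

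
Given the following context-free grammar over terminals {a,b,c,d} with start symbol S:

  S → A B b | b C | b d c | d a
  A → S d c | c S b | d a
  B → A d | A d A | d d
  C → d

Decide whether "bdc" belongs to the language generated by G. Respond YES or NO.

Convert to CNF:
  S -> A X7 | T0 T3 | T2 C | T2 X8
  A -> S X4 | T0 T3 | T1 X5
  B -> A T0 | A X6 | T0 T0
  C -> d
  T0 -> d
  T1 -> c
  T2 -> b
  T3 -> a
  X4 -> T0 T1
  X5 -> S T2
  X6 -> T0 A
  X7 -> B T2
  X8 -> T0 T1

Fill CYK table bottom-up:
  cell(0,0) b: {T2}  orig:{}
  cell(1,1) d: {C,T0}  orig:{C}
  cell(2,2) c: {T1}  orig:{}
  cell(0,1) bd: {S}
  cell(1,2) dc: {X4,X8}  orig:{}
  cell(0,2) bdc: {S}

S ∈ T[0,2] ⇒ YES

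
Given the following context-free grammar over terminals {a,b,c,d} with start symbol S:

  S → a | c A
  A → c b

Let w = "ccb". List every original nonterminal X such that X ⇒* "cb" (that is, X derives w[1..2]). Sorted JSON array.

CNF form of G:
  S -> T0 A | a
  A -> T0 T1
  T0 -> c
  T1 -> b

CYK table (by increasing span) (cells [i..j] with 1 ≤ i ≤ j ≤ 2 only):
  [1..1]={T0}  "c"  orig:{}
  [2..2]={T1}  "b"  orig:{}
  [1..2]={A}  "cb"

Original NTs in T[1,2] deriving "cb": ["A"]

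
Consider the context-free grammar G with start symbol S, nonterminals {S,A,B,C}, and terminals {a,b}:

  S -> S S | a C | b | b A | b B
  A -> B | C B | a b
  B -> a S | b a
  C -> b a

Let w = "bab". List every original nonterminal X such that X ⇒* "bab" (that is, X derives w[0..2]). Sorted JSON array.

Convert to CNF:
  S -> S S | T0 C | T1 A | T1 B | b
  A -> C B | T0 S | T0 T1 | T1 T0
  B -> T0 S | T1 T0
  C -> T1 T0
  T0 -> a
  T1 -> b

CYK table (by increasing span) (cells [i..j] with 0 ≤ i ≤ j ≤ 2 only):
  [0..0]={S,T1}  "b"  orig:{S}
  [1..1]={T0}  "a"  orig:{}
  [2..2]={S,T1}  "b"  orig:{S}
  [0..1]={A,B,C}  "ba"
  [1..2]={A,B}  "ab"
  [0..2]={S}  "bab"

Original NTs in T[0,2] deriving "bab": ["S"]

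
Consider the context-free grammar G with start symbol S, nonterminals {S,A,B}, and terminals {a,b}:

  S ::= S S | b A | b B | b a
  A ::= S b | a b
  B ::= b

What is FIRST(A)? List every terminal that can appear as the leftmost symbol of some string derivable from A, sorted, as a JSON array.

FIRST iteration:
[1]
  A via A→a b: +{a}
  B via B→b: +{b}
  S via S→b A: +{b}
  FIRST[S]={b}  FIRST[A]={a}  FIRST[B]={b}
[2]
  A via A→S b: +{b}
  FIRST[S]={b}  FIRST[A]={a,b}  FIRST[B]={b}
[3] (no change)
  FIRST[S]={b}  FIRST[A]={a,b}  FIRST[B]={b}

FIRST(A) = ["a", "b"]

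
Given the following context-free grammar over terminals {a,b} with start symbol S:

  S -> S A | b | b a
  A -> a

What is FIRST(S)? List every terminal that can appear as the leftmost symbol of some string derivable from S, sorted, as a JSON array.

FIRST sets, iterate to fixpoint:
pass 1:
  A via A→a: +{a}
  S via S→b: +{b}
  FIRST(S)={b}  FIRST(A)={a}
pass 2: (stable)
  FIRST(S)={b}  FIRST(A)={a}

FIRST(S) = ["b"]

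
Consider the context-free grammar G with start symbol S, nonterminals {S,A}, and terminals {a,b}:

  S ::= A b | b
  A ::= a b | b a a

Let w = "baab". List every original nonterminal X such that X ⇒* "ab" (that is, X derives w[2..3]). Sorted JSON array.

Convert to CNF:
  S -> A T1 | b
  A -> T0 T1 | T1 X2
  T0 -> a
  T1 -> b
  X2 -> T0 T0

CYK table (by increasing span) — only the sub-triangle for w[2..3]:
  T[2,2] 'a' = {T0}  orig:{}
  T[3,3] 'b' = {S,T1}  orig:{S}
  T[2,3] 'ab' = {A}

Original NTs in T[2,3] deriving "ab": ["A"]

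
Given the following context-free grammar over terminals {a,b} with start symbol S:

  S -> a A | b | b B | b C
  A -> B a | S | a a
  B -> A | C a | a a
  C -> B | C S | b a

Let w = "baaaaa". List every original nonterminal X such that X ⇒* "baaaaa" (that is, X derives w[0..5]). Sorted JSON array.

CNF form of G:
  S -> T0 A | T1 B | T1 C | b
  A -> B T0 | T0 A | T0 T0 | T1 B | T1 C | b
  B -> B T0 | C T0 | T0 A | T0 T0 | T1 B | T1 C | b
  C -> B T0 | C S | C T0 | T0 A | T0 T0 | T1 B | T1 C | T1 T0 | b
  T0 -> a
  T1 -> b

CYK table (by increasing span), restricted to cells inside w[0..5]:
  cell(0,0) b: {A,B,C,S,T1}  orig:{A,B,C,S}
  cell(1,1) a: {T0}  orig:{}
  cell(2,2) a: {T0}  orig:{}
  cell(3,3) a: {T0}  orig:{}
  cell(4,4) a: {T0}  orig:{}
  cell(5,5) a: {T0}  orig:{}
  cell(0,1) ba: {A,B,C}
  cell(1,2) aa: {A,B,C}
  cell(2,3) aa: {A,B,C}
  cell(3,4) aa: {A,B,C}
  cell(4,5) aa: {A,B,C}
  cell(0,2) baa: {A,B,C,S}
  cell(1,3) aaa: {A,B,C,S}
  cell(2,4) aaa: {A,B,C,S}
  cell(3,5) aaa: {A,B,C,S}
  cell(0,3) baaa: {A,B,C,S}
  cell(1,4) aaaa: {A,B,C,S}
  cell(2,5) aaaa: {A,B,C,S}
  cell(0,4) baaaa: {A,B,C,S}
  cell(1,5) aaaaa: {A,B,C,S}
  cell(0,5) baaaaa: {A,B,C,S}

Original NTs in T[0,5] deriving "baaaaa": ["A", "B", "C", "S"]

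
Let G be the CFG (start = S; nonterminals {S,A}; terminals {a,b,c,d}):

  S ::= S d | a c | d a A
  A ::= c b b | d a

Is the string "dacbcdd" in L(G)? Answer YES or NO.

Convert to CNF:
  S -> S T2 | T2 X5 | T3 T0
  A -> T0 X4 | T2 T3
  T0 -> c
  T1 -> b
  T2 -> d
  T3 -> a
  X4 -> T1 T1
  X5 -> T3 A

CYK fill:
  T[0,0] 'd' = {T2}  orig:{}
  T[1,1] 'a' = {T3}  orig:{}
  T[2,2] 'c' = {T0}  orig:{}
  T[3,3] 'b' = {T1}  orig:{}
  T[4,4] 'c' = {T0}  orig:{}
  T[5,5] 'd' = {T2}  orig:{}
  T[6,6] 'd' = {T2}  orig:{}
  T[0,1] 'da' = {A}
  T[1,2] 'ac' = {S}
  T[2,3] 'cb' = ∅
  T[3,4] 'bc' = ∅
  T[4,5] 'cd' = ∅
  T[5,6] 'dd' = ∅
  T[0,2] 'dac' = ∅
  T[1,3] 'acb' = ∅
  T[2,4] 'cbc' = ∅
  T[3,5] 'bcd' = ∅
  T[4,6] 'cdd' = ∅
  T[0,3] 'dacb' = ∅
  T[1,4] 'acbc' = ∅
  T[2,5] 'cbcd' = ∅
  T[3,6] 'bcdd' = ∅
  T[0,4] 'dacbc' = ∅
  T[1,5] 'acbcd' = ∅
  T[2,6] 'cbcdd' = ∅
  T[0,5] 'dacbcd' = ∅
  T[1,6] 'acbcdd' = ∅
  T[0,6] 'dacbcdd' = ∅

S ∉ T[0,6] ⇒ NO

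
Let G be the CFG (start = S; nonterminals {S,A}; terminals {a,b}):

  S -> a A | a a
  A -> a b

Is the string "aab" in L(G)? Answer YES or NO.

Convert to CNF:
  S -> T0 A | T0 T0
  A -> T0 T1
  T0 -> a
  T1 -> b

CYK table (by increasing span):
  cell(0,0) a: {T0}  orig:{}
  cell(1,1) a: {T0}  orig:{}
  cell(2,2) b: {T1}  orig:{}
  cell(0,1) aa: {S}
  cell(1,2) ab: {A}
  cell(0,2) aab: {S}

S ∈ T[0,2] ⇒ YES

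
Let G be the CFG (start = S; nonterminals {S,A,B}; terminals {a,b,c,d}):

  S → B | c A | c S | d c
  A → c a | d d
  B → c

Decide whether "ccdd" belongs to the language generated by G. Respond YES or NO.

CNF form of G:
  S -> T0 A | T0 S | T2 T0 | c
  A -> T0 T1 | T2 T2
  B -> c
  T0 -> c
  T1 -> a
  T2 -> d

Fill CYK table bottom-up:
  [0..0]={B,S,T0}  "c"  orig:{B,S}
  [1..1]={B,S,T0}  "c"  orig:{B,S}
  [2..2]={T2}  "d"  orig:{}
  [3..3]={T2}  "d"  orig:{}
  [0..1]={S}  "cc"
  [1..2]=∅  "cd"
  [2..3]={A}  "dd"
  [0..2]=∅  "ccd"
  [1..3]={S}  "cdd"
  [0..3]={S}  "ccdd"

S ∈ T[0,3] ⇒ YES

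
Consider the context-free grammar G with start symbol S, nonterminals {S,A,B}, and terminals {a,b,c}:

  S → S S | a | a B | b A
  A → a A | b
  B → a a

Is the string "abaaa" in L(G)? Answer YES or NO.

CNF form of G:
  S -> S S | T0 B | T1 A | a
  A -> T0 A | b
  B -> T0 T0
  T0 -> a
  T1 -> b

Fill CYK table bottom-up:
  T[0,0] 'a' = {S,T0}  orig:{S}
  T[1,1] 'b' = {A,T1}  orig:{A}
  T[2,2] 'a' = {S,T0}  orig:{S}
  T[3,3] 'a' = {S,T0}  orig:{S}
  T[4,4] 'a' = {S,T0}  orig:{S}
  T[0,1] 'ab' = {A}
  T[1,2] 'ba' = ∅
  T[2,3] 'aa' = {B,S}
  T[3,4] 'aa' = {B,S}
  T[0,2] 'aba' = ∅
  T[1,3] 'baa' = ∅
  T[2,4] 'aaa' = {S}
  T[0,3] 'abaa' = ∅
  T[1,4] 'baaa' = ∅
  T[0,4] 'abaaa' = ∅

S ∉ T[0,4] ⇒ NO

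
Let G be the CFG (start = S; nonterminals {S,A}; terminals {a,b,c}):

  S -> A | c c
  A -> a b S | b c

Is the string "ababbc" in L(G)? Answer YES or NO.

Convert to CNF:
  S -> T0 X4 | T1 T2 | T2 T2
  A -> T0 X3 | T1 T2
  T0 -> a
  T1 -> b
  T2 -> c
  X3 -> T1 S
  X4 -> T1 S

CYK table (by increasing span):
  [0..0]={T0}  "a"  orig:{}
  [1..1]={T1}  "b"  orig:{}
  [2..2]={T0}  "a"  orig:{}
  [3..3]={T1}  "b"  orig:{}
  [4..4]={T1}  "b"  orig:{}
  [5..5]={T2}  "c"  orig:{}
  [0..1]=∅  "ab"
  [1..2]=∅  "ba"
  [2..3]=∅  "ab"
  [3..4]=∅  "bb"
  [4..5]={A,S}  "bc"
  [0..2]=∅  "aba"
  [1..3]=∅  "bab"
  [2..4]=∅  "abb"
  [3..5]={X3,X4}  "bbc"  orig:{}
  [0..3]=∅  "abab"
  [1..4]=∅  "babb"
  [2..5]={A,S}  "abbc"
  [0..4]=∅  "ababb"
  [1..5]={X3,X4}  "babbc"  orig:{}
  [0..5]={A,S}  "ababbc"

S ∈ T[0,5] ⇒ YES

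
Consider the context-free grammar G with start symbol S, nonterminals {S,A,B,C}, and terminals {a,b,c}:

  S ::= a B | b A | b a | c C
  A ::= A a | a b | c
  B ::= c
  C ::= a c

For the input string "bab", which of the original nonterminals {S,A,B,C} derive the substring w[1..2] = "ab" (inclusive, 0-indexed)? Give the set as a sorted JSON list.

CNF form of G:
  S -> T0 B | T1 A | T1 T0 | T2 C
  A -> A T0 | T0 T1 | c
  B -> c
  C -> T0 T2
  T0 -> a
  T1 -> b
  T2 -> c

CYK fill — only the sub-triangle for w[1..2]:
  T[1,1] 'a' = {T0}  orig:{}
  T[2,2] 'b' = {T1}  orig:{}
  T[1,2] 'ab' = {A}

Original NTs in T[1,2] deriving "ab": ["A"]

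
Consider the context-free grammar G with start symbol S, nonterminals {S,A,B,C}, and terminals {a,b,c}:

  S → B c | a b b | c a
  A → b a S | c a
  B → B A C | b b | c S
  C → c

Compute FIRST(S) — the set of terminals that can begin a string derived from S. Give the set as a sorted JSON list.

Compute FIRST by fixpoint:
round 1:
  A via A→b a S: +{b}
  A via A→c a: +{c}
  B via B→b b: +{b}
  B via B→c S: +{c}
  C via C→c: +{c}
  S via S→B c: +{b,c}
  S via S→a b b: +{a}
  FIRST[S]={a,b,c}  FIRST[A]={b,c}  FIRST[B]={b,c}  FIRST[C]={c}
round 2: (no change)
  FIRST[S]={a,b,c}  FIRST[A]={b,c}  FIRST[B]={b,c}  FIRST[C]={c}

FIRST(S) = ["a", "b", "c"]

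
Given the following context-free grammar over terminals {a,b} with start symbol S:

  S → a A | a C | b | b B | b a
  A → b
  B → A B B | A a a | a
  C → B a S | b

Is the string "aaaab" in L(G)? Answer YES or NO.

Convert to CNF:
  S -> T0 A | T0 C | T1 B | T1 T0 | b
  A -> b
  B -> A X2 | A X3 | a
  C -> B X4 | b
  T0 -> a
  T1 -> b
  X2 -> B B
  X3 -> T0 T0
  X4 -> T0 S

CYK table (by increasing span):
  T[0,0] 'a' = {B,T0}  orig:{B}
  T[1,1] 'a' = {B,T0}  orig:{B}
  T[2,2] 'a' = {B,T0}  orig:{B}
  T[3,3] 'a' = {B,T0}  orig:{B}
  T[4,4] 'b' = {A,C,S,T1}  orig:{A,C,S}
  T[0,1] 'aa' = {X2,X3}  orig:{}
  T[1,2] 'aa' = {X2,X3}  orig:{}
  T[2,3] 'aa' = {X2,X3}  orig:{}
  T[3,4] 'ab' = {S,X4}  orig:{S}
  T[0,2] 'aaa' = ∅
  T[1,3] 'aaa' = ∅
  T[2,4] 'aab' = {C,X4}  orig:{C}
  T[0,3] 'aaaa' = ∅
  T[1,4] 'aaab' = {C,S}
  T[0,4] 'aaaab' = {S,X4}  orig:{S}

S ∈ T[0,4] ⇒ YES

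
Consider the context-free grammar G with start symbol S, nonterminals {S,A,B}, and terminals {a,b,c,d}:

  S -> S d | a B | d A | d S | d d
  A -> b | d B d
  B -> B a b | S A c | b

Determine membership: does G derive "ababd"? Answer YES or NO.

CNF form of G:
  S -> S T0 | T0 A | T0 S | T0 T0 | T1 B
  A -> T0 X4 | b
  B -> B X5 | S X6 | b
  T0 -> d
  T1 -> a
  T2 -> b
  T3 -> c
  X4 -> B T0
  X5 -> T1 T2
  X6 -> A T3

CYK table (by increasing span):
  cell(0,0) a: {T1}  orig:{}
  cell(1,1) b: {A,B,T2}  orig:{A,B}
  cell(2,2) a: {T1}  orig:{}
  cell(3,3) b: {A,B,T2}  orig:{A,B}
  cell(4,4) d: {T0}  orig:{}
  cell(0,1) ab: {S,X5}  orig:{S}
  cell(1,2) ba: ∅
  cell(2,3) ab: {S,X5}  orig:{S}
  cell(3,4) bd: {X4}  orig:{}
  cell(0,2) aba: ∅
  cell(1,3) bab: {B}
  cell(2,4) abd: {S}
  cell(0,3) abab: {S}
  cell(1,4) babd: {X4}  orig:{}
  cell(0,4) ababd: {S}

S ∈ T[0,4] ⇒ YES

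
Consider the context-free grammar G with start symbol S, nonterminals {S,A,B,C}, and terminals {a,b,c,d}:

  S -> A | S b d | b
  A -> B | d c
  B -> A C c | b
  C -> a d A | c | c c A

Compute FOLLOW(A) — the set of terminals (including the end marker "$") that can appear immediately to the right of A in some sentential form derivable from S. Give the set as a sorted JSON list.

Compute FIRST by fixpoint:
round 1:
  A via A→d c: +{d}
  B via B→A C c: +{d}
  B via B→b: +{b}
  C via C→a d A: +{a}
  C via C→c: +{c}
  S via S→A: +{d}
  S via S→b: +{b}
  FIRST(S)={b,d}  FIRST(A)={d}  FIRST(B)={b,d}  FIRST(C)={a,c}
round 2:
  A via A→B: +{b}
  FIRST(S)={b,d}  FIRST(A)={b,d}  FIRST(B)={b,d}  FIRST(C)={a,c}
round 3: done
  FIRST(S)={b,d}  FIRST(A)={b,d}  FIRST(B)={b,d}  FIRST(C)={a,c}

FOLLOW iteration:
initialize: $ ∈ FOLLOW(S)
round 1:
  B→A C c: FOLLOW(A) ⊇ FIRST(C) = {a,c}; new: +{a,c}
  B→A C c: FOLLOW(C) ⊇ FIRST(c) = {c}; new: +{c}
  S→A: FOLLOW(A) ⊇ FOLLOW(S) ⊇ {$}; new: +{$}
  S→S b d: FOLLOW(S) ⊇ FIRST(b) = {b}; new: +{b}
  FOLLOW(S)={$,b}  FOLLOW(A)={$,a,c}  FOLLOW(B)={}  FOLLOW(C)={c}
round 2:
  A→B: FOLLOW(B) ⊇ FOLLOW(A) ⊇ {$,a,c}; new: +{$,a,c}
  S→A: FOLLOW(A) ⊇ FOLLOW(S) ⊇ {$,b}; new: +{b}
  FOLLOW(S)={$,b}  FOLLOW(A)={$,a,b,c}  FOLLOW(B)={$,a,c}  FOLLOW(C)={c}
round 3:
  A→B: FOLLOW(B) ⊇ FOLLOW(A) ⊇ {$,a,b,c}; new: +{b}
  FOLLOW(S)={$,b}  FOLLOW(A)={$,a,b,c}  FOLLOW(B)={$,a,b,c}  FOLLOW(C)={c}
round 4: (stable)
  FOLLOW(S)={$,b}  FOLLOW(A)={$,a,b,c}  FOLLOW(B)={$,a,b,c}  FOLLOW(C)={c}

FOLLOW(A) = ["$", "a", "b", "c"]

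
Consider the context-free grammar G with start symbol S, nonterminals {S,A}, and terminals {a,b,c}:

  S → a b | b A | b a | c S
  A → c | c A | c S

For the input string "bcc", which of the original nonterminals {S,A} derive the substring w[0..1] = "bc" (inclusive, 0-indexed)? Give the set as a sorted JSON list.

CNF form of G:
  S -> T0 S | T1 T2 | T2 A | T2 T1
  A -> T0 A | T0 S | c
  T0 -> c
  T1 -> a
  T2 -> b

Fill CYK table bottom-up, restricted to cells inside w[0..1]:
  T[0,0] 'b' = {T2}  orig:{}
  T[1,1] 'c' = {A,T0}  orig:{A}
  T[0,1] 'bc' = {S}

Original NTs in T[0,1] deriving "bc": ["S"]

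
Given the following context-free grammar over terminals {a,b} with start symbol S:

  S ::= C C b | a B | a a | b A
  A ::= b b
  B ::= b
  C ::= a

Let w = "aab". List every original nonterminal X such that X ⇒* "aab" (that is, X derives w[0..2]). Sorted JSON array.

CNF form of G:
  S -> C X2 | T0 A | T1 B | T1 T1
  A -> T0 T0
  B -> b
  C -> a
  T0 -> b
  T1 -> a
  X2 -> C T0

CYK table (by increasing span) (cells [i..j] with 0 ≤ i ≤ j ≤ 2 only):
  cell(0,0) a: {C,T1}  orig:{C}
  cell(1,1) a: {C,T1}  orig:{C}
  cell(2,2) b: {B,T0}  orig:{B}
  cell(0,1) aa: {S}
  cell(1,2) ab: {S,X2}  orig:{S}
  cell(0,2) aab: {S}

Original NTs in T[0,2] deriving "aab": ["S"]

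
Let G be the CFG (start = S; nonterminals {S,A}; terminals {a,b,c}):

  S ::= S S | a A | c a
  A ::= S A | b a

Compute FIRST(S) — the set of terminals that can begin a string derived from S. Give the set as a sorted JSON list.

Compute FIRST by fixpoint:
[1]
  A via A→b a: +{b}
  S via S→a A: +{a}
  S via S→c a: +{c}
  FIRST(S)={a,c}  FIRST(A)={b}
[2]
  A via A→S A: +{a,c}
  FIRST(S)={a,c}  FIRST(A)={a,b,c}
[3] — fixpoint
  FIRST(S)={a,c}  FIRST(A)={a,b,c}

FIRST(S) = ["a", "c"]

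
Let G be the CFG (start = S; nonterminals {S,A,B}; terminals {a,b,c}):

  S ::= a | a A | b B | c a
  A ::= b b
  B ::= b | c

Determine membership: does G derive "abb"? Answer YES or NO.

CNF form of G:
  S -> T0 B | T1 A | T2 T1 | a
  A -> T0 T0
  B -> b | c
  T0 -> b
  T1 -> a
  T2 -> c

Fill CYK table bottom-up:
  T[0,0] 'a' = {S,T1}  orig:{S}
  T[1,1] 'b' = {B,T0}  orig:{B}
  T[2,2] 'b' = {B,T0}  orig:{B}
  T[0,1] 'ab' = ∅
  T[1,2] 'bb' = {A,S}
  T[0,2] 'abb' = {S}

S ∈ T[0,2] ⇒ YES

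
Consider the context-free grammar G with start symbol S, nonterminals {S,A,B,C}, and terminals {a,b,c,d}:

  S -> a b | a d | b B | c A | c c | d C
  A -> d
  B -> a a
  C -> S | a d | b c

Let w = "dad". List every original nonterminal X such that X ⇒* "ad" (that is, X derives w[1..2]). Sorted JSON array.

CNF form of G:
  S -> T0 T1 | T0 T2 | T1 B | T2 C | T3 A | T3 T3
  A -> d
  B -> T0 T0
  C -> T0 T1 | T0 T2 | T1 B | T1 T3 | T2 C | T3 A | T3 T3
  T0 -> a
  T1 -> b
  T2 -> d
  T3 -> c

CYK fill, restricted to cells inside w[1..2]:
  T[1,1] 'a' = {T0}  orig:{}
  T[2,2] 'd' = {A,T2}  orig:{A}
  T[1,2] 'ad' = {C,S}

Original NTs in T[1,2] deriving "ad": ["C", "S"]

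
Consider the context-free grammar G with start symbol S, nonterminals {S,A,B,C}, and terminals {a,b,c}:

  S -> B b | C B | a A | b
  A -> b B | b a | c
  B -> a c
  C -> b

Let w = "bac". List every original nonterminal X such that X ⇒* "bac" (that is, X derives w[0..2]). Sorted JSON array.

Convert to CNF:
  S -> B T0 | C B | T1 A | b
  A -> T0 B | T0 T1 | c
  B -> T1 T2
  C -> b
  T0 -> b
  T1 -> a
  T2 -> c

CYK table (by increasing span) — only the sub-triangle for w[0..2]:
  [0..0]={C,S,T0}  "b"  orig:{C,S}
  [1..1]={T1}  "a"  orig:{}
  [2..2]={A,T2}  "c"  orig:{A}
  [0..1]={A}  "ba"
  [1..2]={B,S}  "ac"
  [0..2]={A,S}  "bac"

Original NTs in T[0,2] deriving "bac": ["A", "S"]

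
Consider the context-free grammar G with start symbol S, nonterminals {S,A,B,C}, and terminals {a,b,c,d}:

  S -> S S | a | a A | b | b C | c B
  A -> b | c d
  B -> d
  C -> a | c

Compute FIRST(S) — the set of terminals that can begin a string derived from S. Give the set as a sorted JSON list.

FIRST sets, iterate to fixpoint:
pass 1:
  A via A→b: +{b}
  A via A→c d: +{c}
  B via B→d: +{d}
  C via C→a: +{a}
  C via C→c: +{c}
  S via S→a: +{a}
  S via S→b: +{b}
  S via S→c B: +{c}
  FIRST[S]={a,b,c}  FIRST[A]={b,c}  FIRST[B]={d}  FIRST[C]={a,c}
pass 2: (no change)
  FIRST[S]={a,b,c}  FIRST[A]={b,c}  FIRST[B]={d}  FIRST[C]={a,c}

FIRST(S) = ["a", "b", "c"]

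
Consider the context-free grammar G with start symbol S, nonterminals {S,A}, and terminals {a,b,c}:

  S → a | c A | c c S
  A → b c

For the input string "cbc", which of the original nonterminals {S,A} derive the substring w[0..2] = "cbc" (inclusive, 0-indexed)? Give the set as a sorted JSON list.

Convert to CNF:
  S -> T1 A | T1 X2 | a
  A -> T0 T1
  T0 -> b
  T1 -> c
  X2 -> T1 S

CYK fill, restricted to cells inside w[0..2]:
  T[0,0] 'c' = {T1}  orig:{}
  T[1,1] 'b' = {T0}  orig:{}
  T[2,2] 'c' = {T1}  orig:{}
  T[0,1] 'cb' = ∅
  T[1,2] 'bc' = {A}
  T[0,2] 'cbc' = {S}

Original NTs in T[0,2] deriving "cbc": ["S"]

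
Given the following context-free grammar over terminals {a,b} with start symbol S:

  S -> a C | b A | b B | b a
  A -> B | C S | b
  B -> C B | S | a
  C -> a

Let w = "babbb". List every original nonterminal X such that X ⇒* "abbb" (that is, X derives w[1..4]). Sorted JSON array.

CNF form of G:
  S -> T0 C | T1 A | T1 B | T1 T0
  A -> C B | C S | T0 C | T1 A | T1 B | T1 T0 | a | b
  B -> C B | T0 C | T1 A | T1 B | T1 T0 | a
  C -> a
  T0 -> a
  T1 -> b

CYK table (by increasing span), restricted to cells inside w[1..4]:
  [1..1]={A,B,C,T0}  "a"  orig:{A,B,C}
  [2..2]={A,T1}  "b"  orig:{A}
  [3..3]={A,T1}  "b"  orig:{A}
  [4..4]={A,T1}  "b"  orig:{A}
  [1..2]=∅  "ab"
  [2..3]={A,B,S}  "bb"
  [3..4]={A,B,S}  "bb"
  [1..3]={A,B}  "abb"
  [2..4]={A,B,S}  "bbb"
  [1..4]={A,B}  "abbb"

Original NTs in T[1,4] deriving "abbb": ["A", "B"]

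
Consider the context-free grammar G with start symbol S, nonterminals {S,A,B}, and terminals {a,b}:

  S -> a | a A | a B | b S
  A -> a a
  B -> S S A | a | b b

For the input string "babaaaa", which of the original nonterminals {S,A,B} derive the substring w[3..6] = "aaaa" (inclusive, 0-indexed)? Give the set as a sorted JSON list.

Convert to CNF:
  S -> T0 A | T0 B | T1 S | a
  A -> T0 T0
  B -> S X2 | T1 T1 | a
  T0 -> a
  T1 -> b
  X2 -> S A

CYK fill, restricted to cells inside w[3..6]:
  [3..3]={B,S,T0}  "a"  orig:{B,S}
  [4..4]={B,S,T0}  "a"  orig:{B,S}
  [5..5]={B,S,T0}  "a"  orig:{B,S}
  [6..6]={B,S,T0}  "a"  orig:{B,S}
  [3..4]={A,S}  "aa"
  [4..5]={A,S}  "aa"
  [5..6]={A,S}  "aa"
  [3..5]={S,X2}  "aaa"  orig:{S}
  [4..6]={S,X2}  "aaa"  orig:{S}
  [3..6]={B,X2}  "aaaa"  orig:{B}

Original NTs in T[3,6] deriving "aaaa": ["B"]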